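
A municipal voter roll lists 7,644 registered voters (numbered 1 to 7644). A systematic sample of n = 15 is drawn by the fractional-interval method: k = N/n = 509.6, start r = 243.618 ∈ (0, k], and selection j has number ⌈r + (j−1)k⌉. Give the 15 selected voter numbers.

244, 754, 1263, 1773, 2283, 2792, 3302, 3811, 4321, 4831, 5340, 5850, 6359, 6869, 7379

j=1: r + 0k = 243.618 → ⌈·⌉ = 244
j=2: r + 1k = 753.218 → ⌈·⌉ = 754
j=3: r + 2k = 1262.818 → ⌈·⌉ = 1263
j=4: r + 3k = 1772.418 → ⌈·⌉ = 1773
j=5: r + 4k = 2282.018 → ⌈·⌉ = 2283
j=6: r + 5k = 2791.618 → ⌈·⌉ = 2792
j=7: r + 6k = 3301.218 → ⌈·⌉ = 3302
j=8: r + 7k = 3810.818 → ⌈·⌉ = 3811
j=9: r + 8k = 4320.418 → ⌈·⌉ = 4321
j=10: r + 9k = 4830.018 → ⌈·⌉ = 4831
j=11: r + 10k = 5339.618 → ⌈·⌉ = 5340
j=12: r + 11k = 5849.218 → ⌈·⌉ = 5850
j=13: r + 12k = 6358.818 → ⌈·⌉ = 6359
j=14: r + 13k = 6868.418 → ⌈·⌉ = 6869
j=15: r + 14k = 7378.018 → ⌈·⌉ = 7379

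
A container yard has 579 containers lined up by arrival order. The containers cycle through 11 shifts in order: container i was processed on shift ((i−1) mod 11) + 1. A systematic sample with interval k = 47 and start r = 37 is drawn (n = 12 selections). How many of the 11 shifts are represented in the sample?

11

Consecutive selections differ by k = 47, so their shift numbers differ by 47 mod 11 = 3.
gcd(47, 11) = 1, so the sample visits 11/1 = 11 distinct residues mod 11.
Start 37 is shift 4; the shifts hit are 1, 2, 3, 4, 5, 6, 7, 8, 9, 10, 11.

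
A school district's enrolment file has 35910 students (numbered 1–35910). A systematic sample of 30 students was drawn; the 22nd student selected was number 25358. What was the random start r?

k = 35910/30 = 1197
r = 25358 − (22−1)×1197 = 25358 − 25137 = 221

221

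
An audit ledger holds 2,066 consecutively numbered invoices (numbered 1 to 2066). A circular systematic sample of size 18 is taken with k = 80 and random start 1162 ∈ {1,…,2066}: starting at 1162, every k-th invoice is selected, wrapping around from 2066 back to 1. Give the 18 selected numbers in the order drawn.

Selection 1: 1162
Selection 2: 1162 + 80 = 1242
Selection 3: 1242 + 80 = 1322
Selection 4: 1322 + 80 = 1402
Selection 5: 1402 + 80 = 1482
Selection 6: 1482 + 80 = 1562
Selection 7: 1562 + 80 = 1642
Selection 8: 1642 + 80 = 1722
Selection 9: 1722 + 80 = 1802
Selection 10: 1802 + 80 = 1882
Selection 11: 1882 + 80 = 1962
Selection 12: 1962 + 80 = 2042
Selection 13: 2042 + 80 = 2122 → 2122 − 2066 = 56
Selection 14: 56 + 80 = 136
Selection 15: 136 + 80 = 216
Selection 16: 216 + 80 = 296
Selection 17: 296 + 80 = 376
Selection 18: 376 + 80 = 456

1162, 1242, 1322, 1402, 1482, 1562, 1642, 1722, 1802, 1882, 1962, 2042, 56, 136, 216, 296, 376, 456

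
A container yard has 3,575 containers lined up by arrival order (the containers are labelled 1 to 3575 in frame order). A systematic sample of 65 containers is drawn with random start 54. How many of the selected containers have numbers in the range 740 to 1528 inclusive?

k = 3575/65 = 55
First selection ≥ 740: 54 + ⌈(740−54)/55⌉·55 = 54 + 13×55 = 769
Last selection ≤ 1528: 54 + ⌊(1528−54)/55⌋·55 = 54 + 26×55 = 1484
Count = 26 − 13 + 1 = 14

14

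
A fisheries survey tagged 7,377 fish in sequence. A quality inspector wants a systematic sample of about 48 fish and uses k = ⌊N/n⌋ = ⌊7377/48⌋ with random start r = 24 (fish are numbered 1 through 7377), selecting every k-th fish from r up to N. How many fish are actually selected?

k = ⌊7377/48⌋ = 153
Achieved size = ⌊(7377 − 24)/153⌋ + 1 = ⌊7353/153⌋ + 1 = 48 + 1 = 49
(last selection: 24 + 48×153 = 7368 ≤ 7377; next would be 7521 > 7377)

49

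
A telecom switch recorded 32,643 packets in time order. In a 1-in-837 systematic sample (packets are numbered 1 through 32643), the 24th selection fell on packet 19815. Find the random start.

k = 837
r = 19815 − (24−1)×837 = 19815 − 19251 = 564

564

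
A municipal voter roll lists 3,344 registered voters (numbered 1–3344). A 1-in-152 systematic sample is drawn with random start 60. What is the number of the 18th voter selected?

2644

k = 152
18th selection = r + (18−1)·k = 60 + 17×152 = 60 + 2584 = 2644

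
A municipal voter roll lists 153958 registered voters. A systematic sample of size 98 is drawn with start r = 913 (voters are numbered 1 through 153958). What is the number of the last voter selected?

k = 153958/98 = 1571
98th selection = r + (98−1)·k = 913 + 97×1571 = 913 + 152387 = 153300

153300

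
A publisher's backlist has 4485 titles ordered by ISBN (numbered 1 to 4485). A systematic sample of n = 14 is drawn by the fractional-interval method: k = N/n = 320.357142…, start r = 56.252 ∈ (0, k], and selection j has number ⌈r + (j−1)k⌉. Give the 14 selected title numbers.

j=1: r + 0k = 56.252 → ⌈·⌉ = 57
j=2: r + 1k = 376.609142… → ⌈·⌉ = 377
j=3: r + 2k = 696.966285… → ⌈·⌉ = 697
j=4: r + 3k = 1017.323428… → ⌈·⌉ = 1018
j=5: r + 4k = 1337.680571… → ⌈·⌉ = 1338
j=6: r + 5k = 1658.037714… → ⌈·⌉ = 1659
j=7: r + 6k = 1978.394857… → ⌈·⌉ = 1979
j=8: r + 7k = 2298.752 → ⌈·⌉ = 2299
j=9: r + 8k = 2619.109142… → ⌈·⌉ = 2620
j=10: r + 9k = 2939.466285… → ⌈·⌉ = 2940
j=11: r + 10k = 3259.823428… → ⌈·⌉ = 3260
j=12: r + 11k = 3580.180571… → ⌈·⌉ = 3581
j=13: r + 12k = 3900.537714… → ⌈·⌉ = 3901
j=14: r + 13k = 4220.894857… → ⌈·⌉ = 4221

57, 377, 697, 1018, 1338, 1659, 1979, 2299, 2620, 2940, 3260, 3581, 3901, 4221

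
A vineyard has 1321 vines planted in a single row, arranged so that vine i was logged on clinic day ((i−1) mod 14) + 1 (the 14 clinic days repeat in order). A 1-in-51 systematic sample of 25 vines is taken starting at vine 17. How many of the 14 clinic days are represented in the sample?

14

Consecutive selections differ by k = 51, so their clinic day numbers differ by 51 mod 14 = 9.
gcd(51, 14) = 1, so the sample visits 14/1 = 14 distinct residues mod 14.
Start 17 is clinic day 3; the clinic days hit are 1, 2, 3, 4, 5, 6, 7, 8, 9, 10, 11, 12, 13, 14.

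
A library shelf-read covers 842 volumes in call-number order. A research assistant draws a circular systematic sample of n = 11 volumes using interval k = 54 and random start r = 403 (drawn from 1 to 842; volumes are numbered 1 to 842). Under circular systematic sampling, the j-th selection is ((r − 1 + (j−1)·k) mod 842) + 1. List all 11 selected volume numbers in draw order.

403, 457, 511, 565, 619, 673, 727, 781, 835, 47, 101

Selection 1: 403
Selection 2: 403 + 54 = 457
Selection 3: 457 + 54 = 511
Selection 4: 511 + 54 = 565
Selection 5: 565 + 54 = 619
Selection 6: 619 + 54 = 673
Selection 7: 673 + 54 = 727
Selection 8: 727 + 54 = 781
Selection 9: 781 + 54 = 835
Selection 10: 835 + 54 = 889 → 889 − 842 = 47
Selection 11: 47 + 54 = 101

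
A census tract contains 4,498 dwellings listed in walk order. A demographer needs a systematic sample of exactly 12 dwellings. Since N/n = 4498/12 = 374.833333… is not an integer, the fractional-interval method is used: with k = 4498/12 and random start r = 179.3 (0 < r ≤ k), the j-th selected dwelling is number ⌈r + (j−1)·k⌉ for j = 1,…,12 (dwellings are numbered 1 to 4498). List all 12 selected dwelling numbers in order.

180, 555, 929, 1304, 1679, 2054, 2429, 2804, 3178, 3553, 3928, 4303

j=1: r + 0k = 179.3 → ⌈·⌉ = 180
j=2: r + 1k = 554.133333… → ⌈·⌉ = 555
j=3: r + 2k = 928.966666… → ⌈·⌉ = 929
j=4: r + 3k = 1303.8 → ⌈·⌉ = 1304
j=5: r + 4k = 1678.633333… → ⌈·⌉ = 1679
j=6: r + 5k = 2053.466666… → ⌈·⌉ = 2054
j=7: r + 6k = 2428.3 → ⌈·⌉ = 2429
j=8: r + 7k = 2803.133333… → ⌈·⌉ = 2804
j=9: r + 8k = 3177.966666… → ⌈·⌉ = 3178
j=10: r + 9k = 3552.8 → ⌈·⌉ = 3553
j=11: r + 10k = 3927.633333… → ⌈·⌉ = 3928
j=12: r + 11k = 4302.466666… → ⌈·⌉ = 4303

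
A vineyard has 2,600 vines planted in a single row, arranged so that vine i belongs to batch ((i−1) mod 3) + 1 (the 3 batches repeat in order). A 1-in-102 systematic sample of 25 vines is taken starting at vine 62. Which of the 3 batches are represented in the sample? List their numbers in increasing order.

2

Consecutive selections differ by k = 102, so their batch numbers differ by 102 mod 3 = 0.
gcd(102, 3) = 3, so the sample visits 3/3 = 1 distinct residues mod 3.
Start 62 is batch 2; the batches hit are 2.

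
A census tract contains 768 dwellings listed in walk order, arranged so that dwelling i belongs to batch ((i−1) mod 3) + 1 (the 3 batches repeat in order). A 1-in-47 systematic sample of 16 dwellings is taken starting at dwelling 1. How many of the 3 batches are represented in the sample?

Consecutive selections differ by k = 47, so their batch numbers differ by 47 mod 3 = 2.
gcd(47, 3) = 1, so the sample visits 3/1 = 3 distinct residues mod 3.
Start 1 is batch 1; the batches hit are 1, 2, 3.

3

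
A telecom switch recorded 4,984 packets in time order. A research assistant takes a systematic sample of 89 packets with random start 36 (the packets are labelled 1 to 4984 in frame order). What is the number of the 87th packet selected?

4852

k = 4984/89 = 56
87th selection = r + (87−1)·k = 36 + 86×56 = 36 + 4816 = 4852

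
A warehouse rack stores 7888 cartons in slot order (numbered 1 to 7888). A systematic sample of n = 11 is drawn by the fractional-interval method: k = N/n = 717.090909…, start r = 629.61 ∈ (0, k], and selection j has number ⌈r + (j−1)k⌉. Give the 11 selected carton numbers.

j=1: r + 0k = 629.61 → ⌈·⌉ = 630
j=2: r + 1k = 1346.700909… → ⌈·⌉ = 1347
j=3: r + 2k = 2063.791818… → ⌈·⌉ = 2064
j=4: r + 3k = 2780.882727… → ⌈·⌉ = 2781
j=5: r + 4k = 3497.973636… → ⌈·⌉ = 3498
j=6: r + 5k = 4215.064545… → ⌈·⌉ = 4216
j=7: r + 6k = 4932.155454… → ⌈·⌉ = 4933
j=8: r + 7k = 5649.246363… → ⌈·⌉ = 5650
j=9: r + 8k = 6366.337272… → ⌈·⌉ = 6367
j=10: r + 9k = 7083.428181… → ⌈·⌉ = 7084
j=11: r + 10k = 7800.519090… → ⌈·⌉ = 7801

630, 1347, 2064, 2781, 3498, 4216, 4933, 5650, 6367, 7084, 7801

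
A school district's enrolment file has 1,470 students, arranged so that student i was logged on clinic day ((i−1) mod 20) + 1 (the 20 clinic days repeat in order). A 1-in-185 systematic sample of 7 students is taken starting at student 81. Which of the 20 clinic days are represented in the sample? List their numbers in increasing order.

Consecutive selections differ by k = 185, so their clinic day numbers differ by 185 mod 20 = 5.
gcd(185, 20) = 5, so the sample visits 20/5 = 4 distinct residues mod 20.
Start 81 is clinic day 1; the clinic days hit are 1, 6, 11, 16.

1, 6, 11, 16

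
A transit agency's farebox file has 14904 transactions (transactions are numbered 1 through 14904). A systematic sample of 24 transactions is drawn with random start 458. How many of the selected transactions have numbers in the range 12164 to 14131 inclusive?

k = 14904/24 = 621
First selection ≥ 12164: 458 + ⌈(12164−458)/621⌉·621 = 458 + 19×621 = 12257
Last selection ≤ 14131: 458 + ⌊(14131−458)/621⌋·621 = 458 + 22×621 = 14120
Count = 22 − 19 + 1 = 4

4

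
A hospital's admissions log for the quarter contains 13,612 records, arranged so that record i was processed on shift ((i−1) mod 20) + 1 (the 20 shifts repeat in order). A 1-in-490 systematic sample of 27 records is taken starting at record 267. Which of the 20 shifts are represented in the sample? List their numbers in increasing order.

7, 17

Consecutive selections differ by k = 490, so their shift numbers differ by 490 mod 20 = 10.
gcd(490, 20) = 10, so the sample visits 20/10 = 2 distinct residues mod 20.
Start 267 is shift 7; the shifts hit are 7, 17.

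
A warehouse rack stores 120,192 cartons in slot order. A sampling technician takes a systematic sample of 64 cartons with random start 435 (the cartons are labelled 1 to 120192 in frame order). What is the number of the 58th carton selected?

k = 120192/64 = 1878
58th selection = r + (58−1)·k = 435 + 57×1878 = 435 + 107046 = 107481

107481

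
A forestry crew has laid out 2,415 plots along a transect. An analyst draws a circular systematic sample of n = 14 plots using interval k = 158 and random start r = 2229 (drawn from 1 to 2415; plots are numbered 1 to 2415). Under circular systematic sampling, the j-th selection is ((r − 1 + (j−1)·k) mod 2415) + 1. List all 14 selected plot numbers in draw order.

Selection 1: 2229
Selection 2: 2229 + 158 = 2387
Selection 3: 2387 + 158 = 2545 → 2545 − 2415 = 130
Selection 4: 130 + 158 = 288
Selection 5: 288 + 158 = 446
Selection 6: 446 + 158 = 604
Selection 7: 604 + 158 = 762
Selection 8: 762 + 158 = 920
Selection 9: 920 + 158 = 1078
Selection 10: 1078 + 158 = 1236
Selection 11: 1236 + 158 = 1394
Selection 12: 1394 + 158 = 1552
Selection 13: 1552 + 158 = 1710
Selection 14: 1710 + 158 = 1868

2229, 2387, 130, 288, 446, 604, 762, 920, 1078, 1236, 1394, 1552, 1710, 1868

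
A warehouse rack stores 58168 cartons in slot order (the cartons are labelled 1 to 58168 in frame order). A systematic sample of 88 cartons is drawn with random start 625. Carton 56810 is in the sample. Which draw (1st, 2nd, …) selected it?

k = 58168/88 = 661
position = (56810 − 625)/661 + 1 = 56185/661 + 1 = 85 + 1 = 86

86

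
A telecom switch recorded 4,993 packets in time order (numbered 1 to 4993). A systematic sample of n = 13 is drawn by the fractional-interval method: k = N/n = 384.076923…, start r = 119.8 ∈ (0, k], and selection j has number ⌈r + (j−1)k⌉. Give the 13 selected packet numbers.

j=1: r + 0k = 119.8 → ⌈·⌉ = 120
j=2: r + 1k = 503.876923… → ⌈·⌉ = 504
j=3: r + 2k = 887.953846… → ⌈·⌉ = 888
j=4: r + 3k = 1272.030769… → ⌈·⌉ = 1273
j=5: r + 4k = 1656.107692… → ⌈·⌉ = 1657
j=6: r + 5k = 2040.184615… → ⌈·⌉ = 2041
j=7: r + 6k = 2424.261538… → ⌈·⌉ = 2425
j=8: r + 7k = 2808.338461… → ⌈·⌉ = 2809
j=9: r + 8k = 3192.415384… → ⌈·⌉ = 3193
j=10: r + 9k = 3576.492307… → ⌈·⌉ = 3577
j=11: r + 10k = 3960.569230… → ⌈·⌉ = 3961
j=12: r + 11k = 4344.646153… → ⌈·⌉ = 4345
j=13: r + 12k = 4728.723076… → ⌈·⌉ = 4729

120, 504, 888, 1273, 1657, 2041, 2425, 2809, 3193, 3577, 3961, 4345, 4729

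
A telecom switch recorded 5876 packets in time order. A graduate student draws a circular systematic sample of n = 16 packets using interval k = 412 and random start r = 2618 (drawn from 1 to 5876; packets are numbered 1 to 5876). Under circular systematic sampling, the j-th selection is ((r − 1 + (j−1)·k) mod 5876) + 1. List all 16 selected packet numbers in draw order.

2618, 3030, 3442, 3854, 4266, 4678, 5090, 5502, 38, 450, 862, 1274, 1686, 2098, 2510, 2922

Selection 1: 2618
Selection 2: 2618 + 412 = 3030
Selection 3: 3030 + 412 = 3442
Selection 4: 3442 + 412 = 3854
Selection 5: 3854 + 412 = 4266
Selection 6: 4266 + 412 = 4678
Selection 7: 4678 + 412 = 5090
Selection 8: 5090 + 412 = 5502
Selection 9: 5502 + 412 = 5914 → 5914 − 5876 = 38
Selection 10: 38 + 412 = 450
Selection 11: 450 + 412 = 862
Selection 12: 862 + 412 = 1274
Selection 13: 1274 + 412 = 1686
Selection 14: 1686 + 412 = 2098
Selection 15: 2098 + 412 = 2510
Selection 16: 2510 + 412 = 2922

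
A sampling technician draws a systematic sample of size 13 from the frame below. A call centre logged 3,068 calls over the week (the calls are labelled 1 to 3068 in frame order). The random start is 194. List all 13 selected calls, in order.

k = N/n = 3068/13 = 236
call 1: 194
call 2: 194 + 236 = 430
call 3: 430 + 236 = 666
call 4: 666 + 236 = 902
call 5: 902 + 236 = 1138
call 6: 1138 + 236 = 1374
call 7: 1374 + 236 = 1610
call 8: 1610 + 236 = 1846
call 9: 1846 + 236 = 2082
call 10: 2082 + 236 = 2318
call 11: 2318 + 236 = 2554
call 12: 2554 + 236 = 2790
call 13: 2790 + 236 = 3026

194, 430, 666, 902, 1138, 1374, 1610, 1846, 2082, 2318, 2554, 2790, 3026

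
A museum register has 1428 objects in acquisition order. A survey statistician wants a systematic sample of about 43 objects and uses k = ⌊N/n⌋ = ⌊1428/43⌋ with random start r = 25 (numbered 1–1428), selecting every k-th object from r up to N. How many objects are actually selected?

43

k = ⌊1428/43⌋ = 33
Achieved size = ⌊(1428 − 25)/33⌋ + 1 = ⌊1403/33⌋ + 1 = 42 + 1 = 43
(last selection: 25 + 42×33 = 1411 ≤ 1428; next would be 1444 > 1428)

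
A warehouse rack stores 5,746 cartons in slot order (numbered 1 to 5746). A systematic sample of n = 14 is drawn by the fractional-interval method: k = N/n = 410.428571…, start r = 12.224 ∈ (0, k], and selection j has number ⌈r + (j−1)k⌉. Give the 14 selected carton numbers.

j=1: r + 0k = 12.224 → ⌈·⌉ = 13
j=2: r + 1k = 422.652571… → ⌈·⌉ = 423
j=3: r + 2k = 833.081142… → ⌈·⌉ = 834
j=4: r + 3k = 1243.509714… → ⌈·⌉ = 1244
j=5: r + 4k = 1653.938285… → ⌈·⌉ = 1654
j=6: r + 5k = 2064.366857… → ⌈·⌉ = 2065
j=7: r + 6k = 2474.795428… → ⌈·⌉ = 2475
j=8: r + 7k = 2885.224 → ⌈·⌉ = 2886
j=9: r + 8k = 3295.652571… → ⌈·⌉ = 3296
j=10: r + 9k = 3706.081142… → ⌈·⌉ = 3707
j=11: r + 10k = 4116.509714… → ⌈·⌉ = 4117
j=12: r + 11k = 4526.938285… → ⌈·⌉ = 4527
j=13: r + 12k = 4937.366857… → ⌈·⌉ = 4938
j=14: r + 13k = 5347.795428… → ⌈·⌉ = 5348

13, 423, 834, 1244, 1654, 2065, 2475, 2886, 3296, 3707, 4117, 4527, 4938, 5348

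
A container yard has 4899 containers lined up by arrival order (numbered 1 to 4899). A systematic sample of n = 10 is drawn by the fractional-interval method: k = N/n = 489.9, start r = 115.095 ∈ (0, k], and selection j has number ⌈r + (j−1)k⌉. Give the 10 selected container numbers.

j=1: r + 0k = 115.095 → ⌈·⌉ = 116
j=2: r + 1k = 604.995 → ⌈·⌉ = 605
j=3: r + 2k = 1094.895 → ⌈·⌉ = 1095
j=4: r + 3k = 1584.795 → ⌈·⌉ = 1585
j=5: r + 4k = 2074.695 → ⌈·⌉ = 2075
j=6: r + 5k = 2564.595 → ⌈·⌉ = 2565
j=7: r + 6k = 3054.495 → ⌈·⌉ = 3055
j=8: r + 7k = 3544.395 → ⌈·⌉ = 3545
j=9: r + 8k = 4034.295 → ⌈·⌉ = 4035
j=10: r + 9k = 4524.195 → ⌈·⌉ = 4525

116, 605, 1095, 1585, 2075, 2565, 3055, 3545, 4035, 4525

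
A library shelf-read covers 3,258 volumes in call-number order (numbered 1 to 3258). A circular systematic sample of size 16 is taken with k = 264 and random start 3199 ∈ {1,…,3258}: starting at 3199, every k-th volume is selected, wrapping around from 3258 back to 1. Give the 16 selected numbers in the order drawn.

Selection 1: 3199
Selection 2: 3199 + 264 = 3463 → 3463 − 3258 = 205
Selection 3: 205 + 264 = 469
Selection 4: 469 + 264 = 733
Selection 5: 733 + 264 = 997
Selection 6: 997 + 264 = 1261
Selection 7: 1261 + 264 = 1525
Selection 8: 1525 + 264 = 1789
Selection 9: 1789 + 264 = 2053
Selection 10: 2053 + 264 = 2317
Selection 11: 2317 + 264 = 2581
Selection 12: 2581 + 264 = 2845
Selection 13: 2845 + 264 = 3109
Selection 14: 3109 + 264 = 3373 → 3373 − 3258 = 115
Selection 15: 115 + 264 = 379
Selection 16: 379 + 264 = 643

3199, 205, 469, 733, 997, 1261, 1525, 1789, 2053, 2317, 2581, 2845, 3109, 115, 379, 643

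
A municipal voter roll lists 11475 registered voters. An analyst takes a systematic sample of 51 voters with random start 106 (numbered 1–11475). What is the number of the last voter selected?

k = 11475/51 = 225
51st selection = r + (51−1)·k = 106 + 50×225 = 106 + 11250 = 11356

11356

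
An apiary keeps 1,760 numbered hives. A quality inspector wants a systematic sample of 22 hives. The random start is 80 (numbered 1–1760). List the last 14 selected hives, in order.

k = N/n = 1760/22 = 80
9th selection = 80 + 8×80 = 720
10th: 720 + 80 = 800
11th: 800 + 80 = 880
12th: 880 + 80 = 960
13th: 960 + 80 = 1040
14th: 1040 + 80 = 1120
15th: 1120 + 80 = 1200
16th: 1200 + 80 = 1280
17th: 1280 + 80 = 1360
18th: 1360 + 80 = 1440
19th: 1440 + 80 = 1520
20th: 1520 + 80 = 1600
21st: 1600 + 80 = 1680
22nd: 1680 + 80 = 1760

720, 800, 880, 960, 1040, 1120, 1200, 1280, 1360, 1440, 1520, 1600, 1680, 1760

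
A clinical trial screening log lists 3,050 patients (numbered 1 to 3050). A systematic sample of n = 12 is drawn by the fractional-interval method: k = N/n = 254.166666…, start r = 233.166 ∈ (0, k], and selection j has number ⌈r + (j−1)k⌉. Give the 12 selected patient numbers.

j=1: r + 0k = 233.166 → ⌈·⌉ = 234
j=2: r + 1k = 487.332666… → ⌈·⌉ = 488
j=3: r + 2k = 741.499333… → ⌈·⌉ = 742
j=4: r + 3k = 995.666 → ⌈·⌉ = 996
j=5: r + 4k = 1249.832666… → ⌈·⌉ = 1250
j=6: r + 5k = 1503.999333… → ⌈·⌉ = 1504
j=7: r + 6k = 1758.166 → ⌈·⌉ = 1759
j=8: r + 7k = 2012.332666… → ⌈·⌉ = 2013
j=9: r + 8k = 2266.499333… → ⌈·⌉ = 2267
j=10: r + 9k = 2520.666 → ⌈·⌉ = 2521
j=11: r + 10k = 2774.832666… → ⌈·⌉ = 2775
j=12: r + 11k = 3028.999333… → ⌈·⌉ = 3029

234, 488, 742, 996, 1250, 1504, 1759, 2013, 2267, 2521, 2775, 3029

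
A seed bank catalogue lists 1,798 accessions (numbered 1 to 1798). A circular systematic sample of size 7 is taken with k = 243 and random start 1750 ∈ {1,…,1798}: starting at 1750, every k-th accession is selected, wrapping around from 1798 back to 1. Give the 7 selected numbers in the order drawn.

1750, 195, 438, 681, 924, 1167, 1410

Selection 1: 1750
Selection 2: 1750 + 243 = 1993 → 1993 − 1798 = 195
Selection 3: 195 + 243 = 438
Selection 4: 438 + 243 = 681
Selection 5: 681 + 243 = 924
Selection 6: 924 + 243 = 1167
Selection 7: 1167 + 243 = 1410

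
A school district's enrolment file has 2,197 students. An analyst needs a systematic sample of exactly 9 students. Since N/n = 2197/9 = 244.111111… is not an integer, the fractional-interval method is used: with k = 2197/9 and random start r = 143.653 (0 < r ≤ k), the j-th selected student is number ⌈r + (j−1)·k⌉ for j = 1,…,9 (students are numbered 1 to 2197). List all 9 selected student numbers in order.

144, 388, 632, 876, 1121, 1365, 1609, 1853, 2097

j=1: r + 0k = 143.653 → ⌈·⌉ = 144
j=2: r + 1k = 387.764111… → ⌈·⌉ = 388
j=3: r + 2k = 631.875222… → ⌈·⌉ = 632
j=4: r + 3k = 875.986333… → ⌈·⌉ = 876
j=5: r + 4k = 1120.097444… → ⌈·⌉ = 1121
j=6: r + 5k = 1364.208555… → ⌈·⌉ = 1365
j=7: r + 6k = 1608.319666… → ⌈·⌉ = 1609
j=8: r + 7k = 1852.430777… → ⌈·⌉ = 1853
j=9: r + 8k = 2096.541888… → ⌈·⌉ = 2097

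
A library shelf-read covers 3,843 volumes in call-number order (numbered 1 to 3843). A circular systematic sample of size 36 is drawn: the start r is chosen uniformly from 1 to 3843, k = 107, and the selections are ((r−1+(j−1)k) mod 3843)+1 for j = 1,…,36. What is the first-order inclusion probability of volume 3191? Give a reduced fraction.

For each position j, as r ranges over 1…3843 the j-th selection hits every volume exactly once, so volume 3191 is selected for exactly 36 of the 3843 starts.
Inclusion probability = 36/3843 = 4/427.

4/427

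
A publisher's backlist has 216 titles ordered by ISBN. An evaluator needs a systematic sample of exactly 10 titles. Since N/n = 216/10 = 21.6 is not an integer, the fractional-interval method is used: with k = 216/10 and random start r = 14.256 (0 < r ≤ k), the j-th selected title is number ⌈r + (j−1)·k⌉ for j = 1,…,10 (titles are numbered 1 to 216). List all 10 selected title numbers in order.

15, 36, 58, 80, 101, 123, 144, 166, 188, 209

j=1: r + 0k = 14.256 → ⌈·⌉ = 15
j=2: r + 1k = 35.856 → ⌈·⌉ = 36
j=3: r + 2k = 57.456 → ⌈·⌉ = 58
j=4: r + 3k = 79.056 → ⌈·⌉ = 80
j=5: r + 4k = 100.656 → ⌈·⌉ = 101
j=6: r + 5k = 122.256 → ⌈·⌉ = 123
j=7: r + 6k = 143.856 → ⌈·⌉ = 144
j=8: r + 7k = 165.456 → ⌈·⌉ = 166
j=9: r + 8k = 187.056 → ⌈·⌉ = 188
j=10: r + 9k = 208.656 → ⌈·⌉ = 209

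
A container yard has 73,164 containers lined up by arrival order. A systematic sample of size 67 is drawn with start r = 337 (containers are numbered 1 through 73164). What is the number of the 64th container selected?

69133

k = 73164/67 = 1092
64th selection = r + (64−1)·k = 337 + 63×1092 = 337 + 68796 = 69133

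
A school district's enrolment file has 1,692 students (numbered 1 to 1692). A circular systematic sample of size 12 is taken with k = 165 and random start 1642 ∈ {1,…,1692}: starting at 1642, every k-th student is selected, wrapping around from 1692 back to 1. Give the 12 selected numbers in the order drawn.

Selection 1: 1642
Selection 2: 1642 + 165 = 1807 → 1807 − 1692 = 115
Selection 3: 115 + 165 = 280
Selection 4: 280 + 165 = 445
Selection 5: 445 + 165 = 610
Selection 6: 610 + 165 = 775
Selection 7: 775 + 165 = 940
Selection 8: 940 + 165 = 1105
Selection 9: 1105 + 165 = 1270
Selection 10: 1270 + 165 = 1435
Selection 11: 1435 + 165 = 1600
Selection 12: 1600 + 165 = 1765 → 1765 − 1692 = 73

1642, 115, 280, 445, 610, 775, 940, 1105, 1270, 1435, 1600, 73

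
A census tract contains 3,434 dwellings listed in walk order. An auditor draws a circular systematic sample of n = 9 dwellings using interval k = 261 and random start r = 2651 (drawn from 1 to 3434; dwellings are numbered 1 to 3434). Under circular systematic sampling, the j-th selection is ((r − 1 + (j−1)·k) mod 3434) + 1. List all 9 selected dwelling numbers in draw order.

Selection 1: 2651
Selection 2: 2651 + 261 = 2912
Selection 3: 2912 + 261 = 3173
Selection 4: 3173 + 261 = 3434
Selection 5: 3434 + 261 = 3695 → 3695 − 3434 = 261
Selection 6: 261 + 261 = 522
Selection 7: 522 + 261 = 783
Selection 8: 783 + 261 = 1044
Selection 9: 1044 + 261 = 1305

2651, 2912, 3173, 3434, 261, 522, 783, 1044, 1305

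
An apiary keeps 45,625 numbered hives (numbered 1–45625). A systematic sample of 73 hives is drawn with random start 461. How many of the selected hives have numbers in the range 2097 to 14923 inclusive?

21

k = 45625/73 = 625
First selection ≥ 2097: 461 + ⌈(2097−461)/625⌉·625 = 461 + 3×625 = 2336
Last selection ≤ 14923: 461 + ⌊(14923−461)/625⌋·625 = 461 + 23×625 = 14836
Count = 23 − 3 + 1 = 21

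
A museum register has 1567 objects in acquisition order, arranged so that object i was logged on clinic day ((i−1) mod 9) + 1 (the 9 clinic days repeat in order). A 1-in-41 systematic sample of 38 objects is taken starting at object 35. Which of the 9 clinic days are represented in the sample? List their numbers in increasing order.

1, 2, 3, 4, 5, 6, 7, 8, 9

Consecutive selections differ by k = 41, so their clinic day numbers differ by 41 mod 9 = 5.
gcd(41, 9) = 1, so the sample visits 9/1 = 9 distinct residues mod 9.
Start 35 is clinic day 8; the clinic days hit are 1, 2, 3, 4, 5, 6, 7, 8, 9.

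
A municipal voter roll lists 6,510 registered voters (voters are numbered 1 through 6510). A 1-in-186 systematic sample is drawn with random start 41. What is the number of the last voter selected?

6365

k = 186
35th selection = r + (35−1)·k = 41 + 34×186 = 41 + 6324 = 6365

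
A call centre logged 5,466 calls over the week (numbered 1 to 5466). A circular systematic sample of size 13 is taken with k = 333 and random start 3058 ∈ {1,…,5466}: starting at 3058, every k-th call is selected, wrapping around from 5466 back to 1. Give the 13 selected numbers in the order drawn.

3058, 3391, 3724, 4057, 4390, 4723, 5056, 5389, 256, 589, 922, 1255, 1588

Selection 1: 3058
Selection 2: 3058 + 333 = 3391
Selection 3: 3391 + 333 = 3724
Selection 4: 3724 + 333 = 4057
Selection 5: 4057 + 333 = 4390
Selection 6: 4390 + 333 = 4723
Selection 7: 4723 + 333 = 5056
Selection 8: 5056 + 333 = 5389
Selection 9: 5389 + 333 = 5722 → 5722 − 5466 = 256
Selection 10: 256 + 333 = 589
Selection 11: 589 + 333 = 922
Selection 12: 922 + 333 = 1255
Selection 13: 1255 + 333 = 1588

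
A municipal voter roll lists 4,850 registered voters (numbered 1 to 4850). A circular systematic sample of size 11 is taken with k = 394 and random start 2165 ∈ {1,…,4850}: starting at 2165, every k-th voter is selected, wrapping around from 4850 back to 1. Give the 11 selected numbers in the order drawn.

2165, 2559, 2953, 3347, 3741, 4135, 4529, 73, 467, 861, 1255

Selection 1: 2165
Selection 2: 2165 + 394 = 2559
Selection 3: 2559 + 394 = 2953
Selection 4: 2953 + 394 = 3347
Selection 5: 3347 + 394 = 3741
Selection 6: 3741 + 394 = 4135
Selection 7: 4135 + 394 = 4529
Selection 8: 4529 + 394 = 4923 → 4923 − 4850 = 73
Selection 9: 73 + 394 = 467
Selection 10: 467 + 394 = 861
Selection 11: 861 + 394 = 1255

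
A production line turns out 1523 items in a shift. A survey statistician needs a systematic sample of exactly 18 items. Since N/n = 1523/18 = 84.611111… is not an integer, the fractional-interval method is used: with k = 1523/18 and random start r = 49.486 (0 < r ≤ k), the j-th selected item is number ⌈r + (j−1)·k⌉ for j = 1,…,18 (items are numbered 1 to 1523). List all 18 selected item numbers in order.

j=1: r + 0k = 49.486 → ⌈·⌉ = 50
j=2: r + 1k = 134.097111… → ⌈·⌉ = 135
j=3: r + 2k = 218.708222… → ⌈·⌉ = 219
j=4: r + 3k = 303.319333… → ⌈·⌉ = 304
j=5: r + 4k = 387.930444… → ⌈·⌉ = 388
j=6: r + 5k = 472.541555… → ⌈·⌉ = 473
j=7: r + 6k = 557.152666… → ⌈·⌉ = 558
j=8: r + 7k = 641.763777… → ⌈·⌉ = 642
j=9: r + 8k = 726.374888… → ⌈·⌉ = 727
j=10: r + 9k = 810.986 → ⌈·⌉ = 811
j=11: r + 10k = 895.597111… → ⌈·⌉ = 896
j=12: r + 11k = 980.208222… → ⌈·⌉ = 981
j=13: r + 12k = 1064.819333… → ⌈·⌉ = 1065
j=14: r + 13k = 1149.430444… → ⌈·⌉ = 1150
j=15: r + 14k = 1234.041555… → ⌈·⌉ = 1235
j=16: r + 15k = 1318.652666… → ⌈·⌉ = 1319
j=17: r + 16k = 1403.263777… → ⌈·⌉ = 1404
j=18: r + 17k = 1487.874888… → ⌈·⌉ = 1488

50, 135, 219, 304, 388, 473, 558, 642, 727, 811, 896, 981, 1065, 1150, 1235, 1319, 1404, 1488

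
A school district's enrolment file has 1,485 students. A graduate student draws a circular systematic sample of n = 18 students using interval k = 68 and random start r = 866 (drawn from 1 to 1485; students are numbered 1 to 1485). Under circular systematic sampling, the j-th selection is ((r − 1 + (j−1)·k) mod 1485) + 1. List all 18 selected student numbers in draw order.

Selection 1: 866
Selection 2: 866 + 68 = 934
Selection 3: 934 + 68 = 1002
Selection 4: 1002 + 68 = 1070
Selection 5: 1070 + 68 = 1138
Selection 6: 1138 + 68 = 1206
Selection 7: 1206 + 68 = 1274
Selection 8: 1274 + 68 = 1342
Selection 9: 1342 + 68 = 1410
Selection 10: 1410 + 68 = 1478
Selection 11: 1478 + 68 = 1546 → 1546 − 1485 = 61
Selection 12: 61 + 68 = 129
Selection 13: 129 + 68 = 197
Selection 14: 197 + 68 = 265
Selection 15: 265 + 68 = 333
Selection 16: 333 + 68 = 401
Selection 17: 401 + 68 = 469
Selection 18: 469 + 68 = 537

866, 934, 1002, 1070, 1138, 1206, 1274, 1342, 1410, 1478, 61, 129, 197, 265, 333, 401, 469, 537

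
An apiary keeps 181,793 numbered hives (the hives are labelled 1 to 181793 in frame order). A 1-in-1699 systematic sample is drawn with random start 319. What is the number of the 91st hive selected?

153229

k = 1699
91st selection = r + (91−1)·k = 319 + 90×1699 = 319 + 152910 = 153229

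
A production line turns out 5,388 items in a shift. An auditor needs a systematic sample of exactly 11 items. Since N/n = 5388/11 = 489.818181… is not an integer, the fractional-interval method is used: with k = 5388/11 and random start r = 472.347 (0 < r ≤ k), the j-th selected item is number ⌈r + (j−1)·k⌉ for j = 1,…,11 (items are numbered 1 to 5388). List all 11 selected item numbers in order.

473, 963, 1452, 1942, 2432, 2922, 3412, 3902, 4391, 4881, 5371

j=1: r + 0k = 472.347 → ⌈·⌉ = 473
j=2: r + 1k = 962.165181… → ⌈·⌉ = 963
j=3: r + 2k = 1451.983363… → ⌈·⌉ = 1452
j=4: r + 3k = 1941.801545… → ⌈·⌉ = 1942
j=5: r + 4k = 2431.619727… → ⌈·⌉ = 2432
j=6: r + 5k = 2921.437909… → ⌈·⌉ = 2922
j=7: r + 6k = 3411.256090… → ⌈·⌉ = 3412
j=8: r + 7k = 3901.074272… → ⌈·⌉ = 3902
j=9: r + 8k = 4390.892454… → ⌈·⌉ = 4391
j=10: r + 9k = 4880.710636… → ⌈·⌉ = 4881
j=11: r + 10k = 5370.528818… → ⌈·⌉ = 5371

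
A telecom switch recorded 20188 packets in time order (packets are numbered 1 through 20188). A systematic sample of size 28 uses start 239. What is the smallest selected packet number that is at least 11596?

11775

k = 20188/28 = 721
Steps past start: ⌈(11596 − 239)/721⌉ = ⌈11357/721⌉ = 16
Selected packet: 239 + 16×721 = 11775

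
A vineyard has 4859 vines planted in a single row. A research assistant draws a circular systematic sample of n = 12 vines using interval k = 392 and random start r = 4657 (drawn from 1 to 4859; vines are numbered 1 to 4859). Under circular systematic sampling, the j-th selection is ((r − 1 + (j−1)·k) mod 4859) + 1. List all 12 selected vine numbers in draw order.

4657, 190, 582, 974, 1366, 1758, 2150, 2542, 2934, 3326, 3718, 4110

Selection 1: 4657
Selection 2: 4657 + 392 = 5049 → 5049 − 4859 = 190
Selection 3: 190 + 392 = 582
Selection 4: 582 + 392 = 974
Selection 5: 974 + 392 = 1366
Selection 6: 1366 + 392 = 1758
Selection 7: 1758 + 392 = 2150
Selection 8: 2150 + 392 = 2542
Selection 9: 2542 + 392 = 2934
Selection 10: 2934 + 392 = 3326
Selection 11: 3326 + 392 = 3718
Selection 12: 3718 + 392 = 4110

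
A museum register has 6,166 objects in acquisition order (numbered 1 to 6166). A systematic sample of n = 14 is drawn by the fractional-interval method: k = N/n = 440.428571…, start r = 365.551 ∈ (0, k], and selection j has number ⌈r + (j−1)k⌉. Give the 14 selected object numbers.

j=1: r + 0k = 365.551 → ⌈·⌉ = 366
j=2: r + 1k = 805.979571… → ⌈·⌉ = 806
j=3: r + 2k = 1246.408142… → ⌈·⌉ = 1247
j=4: r + 3k = 1686.836714… → ⌈·⌉ = 1687
j=5: r + 4k = 2127.265285… → ⌈·⌉ = 2128
j=6: r + 5k = 2567.693857… → ⌈·⌉ = 2568
j=7: r + 6k = 3008.122428… → ⌈·⌉ = 3009
j=8: r + 7k = 3448.551 → ⌈·⌉ = 3449
j=9: r + 8k = 3888.979571… → ⌈·⌉ = 3889
j=10: r + 9k = 4329.408142… → ⌈·⌉ = 4330
j=11: r + 10k = 4769.836714… → ⌈·⌉ = 4770
j=12: r + 11k = 5210.265285… → ⌈·⌉ = 5211
j=13: r + 12k = 5650.693857… → ⌈·⌉ = 5651
j=14: r + 13k = 6091.122428… → ⌈·⌉ = 6092

366, 806, 1247, 1687, 2128, 2568, 3009, 3449, 3889, 4330, 4770, 5211, 5651, 6092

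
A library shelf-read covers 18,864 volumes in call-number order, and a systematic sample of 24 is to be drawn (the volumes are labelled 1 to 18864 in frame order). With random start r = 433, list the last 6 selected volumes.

14581, 15367, 16153, 16939, 17725, 18511

k = N/n = 18864/24 = 786
19th selection = 433 + 18×786 = 14581
20th: 14581 + 786 = 15367
21st: 15367 + 786 = 16153
22nd: 16153 + 786 = 16939
23rd: 16939 + 786 = 17725
24th: 17725 + 786 = 18511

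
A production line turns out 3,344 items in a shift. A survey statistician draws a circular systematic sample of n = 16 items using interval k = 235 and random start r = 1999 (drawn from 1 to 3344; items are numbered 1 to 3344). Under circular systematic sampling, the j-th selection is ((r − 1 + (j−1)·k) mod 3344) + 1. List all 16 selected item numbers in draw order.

Selection 1: 1999
Selection 2: 1999 + 235 = 2234
Selection 3: 2234 + 235 = 2469
Selection 4: 2469 + 235 = 2704
Selection 5: 2704 + 235 = 2939
Selection 6: 2939 + 235 = 3174
Selection 7: 3174 + 235 = 3409 → 3409 − 3344 = 65
Selection 8: 65 + 235 = 300
Selection 9: 300 + 235 = 535
Selection 10: 535 + 235 = 770
Selection 11: 770 + 235 = 1005
Selection 12: 1005 + 235 = 1240
Selection 13: 1240 + 235 = 1475
Selection 14: 1475 + 235 = 1710
Selection 15: 1710 + 235 = 1945
Selection 16: 1945 + 235 = 2180

1999, 2234, 2469, 2704, 2939, 3174, 65, 300, 535, 770, 1005, 1240, 1475, 1710, 1945, 2180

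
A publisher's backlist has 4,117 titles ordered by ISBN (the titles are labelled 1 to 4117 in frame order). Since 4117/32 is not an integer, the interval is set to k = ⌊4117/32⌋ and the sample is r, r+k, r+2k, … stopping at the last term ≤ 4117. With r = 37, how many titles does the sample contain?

k = ⌊4117/32⌋ = 128
Achieved size = ⌊(4117 − 37)/128⌋ + 1 = ⌊4080/128⌋ + 1 = 31 + 1 = 32
(last selection: 37 + 31×128 = 4005 ≤ 4117; next would be 4133 > 4117)

32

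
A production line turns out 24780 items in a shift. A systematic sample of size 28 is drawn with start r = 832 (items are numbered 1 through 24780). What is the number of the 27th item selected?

23842

k = 24780/28 = 885
27th selection = r + (27−1)·k = 832 + 26×885 = 832 + 23010 = 23842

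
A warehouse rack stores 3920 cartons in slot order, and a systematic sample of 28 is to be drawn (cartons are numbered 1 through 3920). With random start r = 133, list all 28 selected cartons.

133, 273, 413, 553, 693, 833, 973, 1113, 1253, 1393, 1533, 1673, 1813, 1953, 2093, 2233, 2373, 2513, 2653, 2793, 2933, 3073, 3213, 3353, 3493, 3633, 3773, 3913

k = N/n = 3920/28 = 140
carton 1: 133
carton 2: 133 + 140 = 273
carton 3: 273 + 140 = 413
carton 4: 413 + 140 = 553
carton 5: 553 + 140 = 693
carton 6: 693 + 140 = 833
carton 7: 833 + 140 = 973
carton 8: 973 + 140 = 1113
carton 9: 1113 + 140 = 1253
carton 10: 1253 + 140 = 1393
carton 11: 1393 + 140 = 1533
carton 12: 1533 + 140 = 1673
carton 13: 1673 + 140 = 1813
carton 14: 1813 + 140 = 1953
carton 15: 1953 + 140 = 2093
carton 16: 2093 + 140 = 2233
carton 17: 2233 + 140 = 2373
carton 18: 2373 + 140 = 2513
carton 19: 2513 + 140 = 2653
carton 20: 2653 + 140 = 2793
carton 21: 2793 + 140 = 2933
carton 22: 2933 + 140 = 3073
carton 23: 3073 + 140 = 3213
carton 24: 3213 + 140 = 3353
carton 25: 3353 + 140 = 3493
carton 26: 3493 + 140 = 3633
carton 27: 3633 + 140 = 3773
carton 28: 3773 + 140 = 3913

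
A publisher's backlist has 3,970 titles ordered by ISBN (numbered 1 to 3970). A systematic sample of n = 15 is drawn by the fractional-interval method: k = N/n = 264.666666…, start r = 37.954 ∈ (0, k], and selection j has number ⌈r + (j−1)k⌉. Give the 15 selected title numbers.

j=1: r + 0k = 37.954 → ⌈·⌉ = 38
j=2: r + 1k = 302.620666… → ⌈·⌉ = 303
j=3: r + 2k = 567.287333… → ⌈·⌉ = 568
j=4: r + 3k = 831.954 → ⌈·⌉ = 832
j=5: r + 4k = 1096.620666… → ⌈·⌉ = 1097
j=6: r + 5k = 1361.287333… → ⌈·⌉ = 1362
j=7: r + 6k = 1625.954 → ⌈·⌉ = 1626
j=8: r + 7k = 1890.620666… → ⌈·⌉ = 1891
j=9: r + 8k = 2155.287333… → ⌈·⌉ = 2156
j=10: r + 9k = 2419.954 → ⌈·⌉ = 2420
j=11: r + 10k = 2684.620666… → ⌈·⌉ = 2685
j=12: r + 11k = 2949.287333… → ⌈·⌉ = 2950
j=13: r + 12k = 3213.954 → ⌈·⌉ = 3214
j=14: r + 13k = 3478.620666… → ⌈·⌉ = 3479
j=15: r + 14k = 3743.287333… → ⌈·⌉ = 3744

38, 303, 568, 832, 1097, 1362, 1626, 1891, 2156, 2420, 2685, 2950, 3214, 3479, 3744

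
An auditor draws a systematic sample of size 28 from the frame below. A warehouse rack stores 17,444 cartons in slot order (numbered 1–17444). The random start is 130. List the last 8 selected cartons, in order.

12590, 13213, 13836, 14459, 15082, 15705, 16328, 16951

k = N/n = 17444/28 = 623
21st selection = 130 + 20×623 = 12590
22nd: 12590 + 623 = 13213
23rd: 13213 + 623 = 13836
24th: 13836 + 623 = 14459
25th: 14459 + 623 = 15082
26th: 15082 + 623 = 15705
27th: 15705 + 623 = 16328
28th: 16328 + 623 = 16951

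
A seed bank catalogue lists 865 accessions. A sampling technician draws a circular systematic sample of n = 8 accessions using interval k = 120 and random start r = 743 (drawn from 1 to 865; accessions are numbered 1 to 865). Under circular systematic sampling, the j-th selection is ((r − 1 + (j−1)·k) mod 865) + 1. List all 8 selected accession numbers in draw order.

743, 863, 118, 238, 358, 478, 598, 718

Selection 1: 743
Selection 2: 743 + 120 = 863
Selection 3: 863 + 120 = 983 → 983 − 865 = 118
Selection 4: 118 + 120 = 238
Selection 5: 238 + 120 = 358
Selection 6: 358 + 120 = 478
Selection 7: 478 + 120 = 598
Selection 8: 598 + 120 = 718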